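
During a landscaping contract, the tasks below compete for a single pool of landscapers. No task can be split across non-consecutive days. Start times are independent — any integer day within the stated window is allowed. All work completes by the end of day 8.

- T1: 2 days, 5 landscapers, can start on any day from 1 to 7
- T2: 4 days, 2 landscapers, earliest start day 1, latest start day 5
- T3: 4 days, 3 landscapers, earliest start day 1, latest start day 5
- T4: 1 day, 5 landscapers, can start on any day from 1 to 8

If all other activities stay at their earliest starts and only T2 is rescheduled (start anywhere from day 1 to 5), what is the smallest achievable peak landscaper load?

T2@1: d1:15  d2:10  d3:5  d4:5  d5:0  d6:0  d7:0  d8:0 → peak 15
T2@2: d1:13  d2:10  d3:5  d4:5  d5:2  d6:0  d7:0  d8:0 → peak 13
T2@3: d1:13  d2:8  d3:5  d4:5  d5:2  d6:2  d7:0  d8:0 → peak 13
T2@4: d1:13  d2:8  d3:3  d4:5  d5:2  d6:2  d7:2  d8:0 → peak 13
T2@5: d1:13  d2:8  d3:3  d4:3  d5:2  d6:2  d7:2  d8:2 → peak 13
Best is T2@2, peak 13.

13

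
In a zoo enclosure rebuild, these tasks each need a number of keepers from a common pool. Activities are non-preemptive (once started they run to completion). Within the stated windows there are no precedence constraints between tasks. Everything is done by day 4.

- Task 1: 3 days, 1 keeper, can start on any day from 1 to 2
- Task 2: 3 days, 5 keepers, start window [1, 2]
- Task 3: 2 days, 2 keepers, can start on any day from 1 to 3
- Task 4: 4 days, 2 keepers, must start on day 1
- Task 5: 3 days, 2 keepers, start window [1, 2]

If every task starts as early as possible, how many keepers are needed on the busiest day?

12

Early-start schedule: Task 1@1, Task 2@1, Task 3@1, Task 4@1, Task 5@1.
Load per day: day 1: 12, day 2: 12, day 3: 10, day 4: 2.
Peak is 12.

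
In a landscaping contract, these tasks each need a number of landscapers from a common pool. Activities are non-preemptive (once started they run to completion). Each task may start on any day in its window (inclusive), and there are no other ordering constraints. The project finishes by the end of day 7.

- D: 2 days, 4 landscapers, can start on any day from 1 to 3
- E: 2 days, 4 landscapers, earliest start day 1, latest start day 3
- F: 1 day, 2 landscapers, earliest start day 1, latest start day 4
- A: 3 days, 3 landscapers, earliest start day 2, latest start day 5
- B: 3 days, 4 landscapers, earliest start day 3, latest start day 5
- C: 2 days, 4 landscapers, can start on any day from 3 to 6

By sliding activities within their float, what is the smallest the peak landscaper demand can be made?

Early-start (D@1, E@1, F@1, A@2, B@3, C@3) gives peak 11: d1:10  d2:11  d3:11  d4:11  d5:4  d6:0  d7:0.
Shift F→3, A→3, B→4, C→6.
Schedule D@1, E@1, F@3, A@3, B@4, C@6: d1:8  d2:8  d3:5  d4:7  d5:7  d6:8  d7:4 — peak 8.

8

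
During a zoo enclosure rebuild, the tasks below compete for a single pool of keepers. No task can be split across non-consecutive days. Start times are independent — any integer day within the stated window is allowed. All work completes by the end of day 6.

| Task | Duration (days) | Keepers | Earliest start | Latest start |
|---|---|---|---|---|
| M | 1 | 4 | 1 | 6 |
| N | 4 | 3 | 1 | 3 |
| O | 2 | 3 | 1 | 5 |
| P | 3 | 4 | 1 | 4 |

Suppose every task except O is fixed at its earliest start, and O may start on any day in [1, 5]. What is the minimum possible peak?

11

O@1: d1:14  d2:10  d3:7  d4:3  d5:0  d6:0 → peak 14
O@2: d1:11  d2:10  d3:10  d4:3  d5:0  d6:0 → peak 11
O@3: d1:11  d2:7  d3:10  d4:6  d5:0  d6:0 → peak 11
O@4: d1:11  d2:7  d3:7  d4:6  d5:3  d6:0 → peak 11
O@5: d1:11  d2:7  d3:7  d4:3  d5:3  d6:3 → peak 11
Best is O@2, peak 11.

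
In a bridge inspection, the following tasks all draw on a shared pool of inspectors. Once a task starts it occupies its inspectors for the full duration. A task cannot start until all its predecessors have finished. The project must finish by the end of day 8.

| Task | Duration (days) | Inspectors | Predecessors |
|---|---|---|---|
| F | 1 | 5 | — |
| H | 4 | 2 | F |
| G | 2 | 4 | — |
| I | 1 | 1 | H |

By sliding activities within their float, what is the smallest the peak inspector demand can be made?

Early-start (F@1, H@2, G@1, I@6) gives peak 9: d1:9  d2:6  d3:2  d4:2  d5:2  d6:1  d7:0  d8:0.
Shift G→6.
Schedule F@1, H@2, G@6, I@6: d1:5  d2:2  d3:2  d4:2  d5:2  d6:5  d7:4  d8:0 — peak 5.

5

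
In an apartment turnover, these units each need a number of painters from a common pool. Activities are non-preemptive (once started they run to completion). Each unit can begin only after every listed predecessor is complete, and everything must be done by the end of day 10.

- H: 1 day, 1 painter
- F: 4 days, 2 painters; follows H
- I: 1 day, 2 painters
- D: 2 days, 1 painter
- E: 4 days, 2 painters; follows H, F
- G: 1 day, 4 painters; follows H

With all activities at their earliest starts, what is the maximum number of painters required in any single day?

Early-start schedule: H@1, F@2, I@1, D@1, E@6, G@2.
Load per day: day 1: 4, day 2: 7, day 3: 2, day 4: 2, day 5: 2, day 6: 2, day 7: 2, day 8: 2, day 9: 2, day 10: 0.
Peak is 7.

7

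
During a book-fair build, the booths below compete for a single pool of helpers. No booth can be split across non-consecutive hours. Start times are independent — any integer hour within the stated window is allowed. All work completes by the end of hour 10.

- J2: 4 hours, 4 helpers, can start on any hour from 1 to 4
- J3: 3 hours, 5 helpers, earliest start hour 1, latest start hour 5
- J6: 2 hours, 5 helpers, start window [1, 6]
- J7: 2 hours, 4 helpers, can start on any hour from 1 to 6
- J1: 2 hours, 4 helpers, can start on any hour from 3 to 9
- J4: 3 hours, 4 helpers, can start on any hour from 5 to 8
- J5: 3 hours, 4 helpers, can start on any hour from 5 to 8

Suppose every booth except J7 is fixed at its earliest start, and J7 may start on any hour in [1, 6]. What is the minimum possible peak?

14

J7@1: h1:18  h2:18  h3:13  h4:8  h5:8  h6:8  h7:8  h8:0  h9:0  h10:0 → peak 18
J7@2: h1:14  h2:18  h3:17  h4:8  h5:8  h6:8  h7:8  h8:0  h9:0  h10:0 → peak 18
J7@3: h1:14  h2:14  h3:17  h4:12  h5:8  h6:8  h7:8  h8:0  h9:0  h10:0 → peak 17
J7@4: h1:14  h2:14  h3:13  h4:12  h5:12  h6:8  h7:8  h8:0  h9:0  h10:0 → peak 14
J7@5: h1:14  h2:14  h3:13  h4:8  h5:12  h6:12  h7:8  h8:0  h9:0  h10:0 → peak 14
J7@6: h1:14  h2:14  h3:13  h4:8  h5:8  h6:12  h7:12  h8:0  h9:0  h10:0 → peak 14
Best is J7@4, peak 14.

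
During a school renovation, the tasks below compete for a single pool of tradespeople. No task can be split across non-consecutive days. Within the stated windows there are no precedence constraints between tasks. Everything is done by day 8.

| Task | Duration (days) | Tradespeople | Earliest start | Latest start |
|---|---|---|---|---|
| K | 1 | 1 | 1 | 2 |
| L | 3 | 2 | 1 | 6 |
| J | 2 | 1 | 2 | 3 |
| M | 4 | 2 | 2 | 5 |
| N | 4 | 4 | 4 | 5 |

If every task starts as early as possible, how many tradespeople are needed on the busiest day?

6

Early-start schedule: K@1, L@1, J@2, M@2, N@4.
Load per day: day 1: 3, day 2: 5, day 3: 5, day 4: 6, day 5: 6, day 6: 4, day 7: 4, day 8: 0.
Peak is 6.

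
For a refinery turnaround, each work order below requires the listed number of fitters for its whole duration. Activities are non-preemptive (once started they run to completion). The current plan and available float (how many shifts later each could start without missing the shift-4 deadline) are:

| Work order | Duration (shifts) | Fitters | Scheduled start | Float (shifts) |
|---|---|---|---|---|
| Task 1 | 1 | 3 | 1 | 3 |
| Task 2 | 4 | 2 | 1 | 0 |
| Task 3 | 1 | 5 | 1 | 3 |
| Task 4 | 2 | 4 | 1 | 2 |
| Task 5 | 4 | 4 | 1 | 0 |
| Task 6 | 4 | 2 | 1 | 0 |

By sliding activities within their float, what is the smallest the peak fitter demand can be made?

13

Early-start (Task 1@1, Task 2@1, Task 3@1, Task 4@1, Task 5@1, Task 6@1) gives peak 20: s1:20  s2:12  s3:8  s4:8.
Shift Task 3→2, Task 4→3.
Schedule Task 1@1, Task 2@1, Task 3@2, Task 4@3, Task 5@1, Task 6@1: s1:11  s2:13  s3:12  s4:12 — peak 13.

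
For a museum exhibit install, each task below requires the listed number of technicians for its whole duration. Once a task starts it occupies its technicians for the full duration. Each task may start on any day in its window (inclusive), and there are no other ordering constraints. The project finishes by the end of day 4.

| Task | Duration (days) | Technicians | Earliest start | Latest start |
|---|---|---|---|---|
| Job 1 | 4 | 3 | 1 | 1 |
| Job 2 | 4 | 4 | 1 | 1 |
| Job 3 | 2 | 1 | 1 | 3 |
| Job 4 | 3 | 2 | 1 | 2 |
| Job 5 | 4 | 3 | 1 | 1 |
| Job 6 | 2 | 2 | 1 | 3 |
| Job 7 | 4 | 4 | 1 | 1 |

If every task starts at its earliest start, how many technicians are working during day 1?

19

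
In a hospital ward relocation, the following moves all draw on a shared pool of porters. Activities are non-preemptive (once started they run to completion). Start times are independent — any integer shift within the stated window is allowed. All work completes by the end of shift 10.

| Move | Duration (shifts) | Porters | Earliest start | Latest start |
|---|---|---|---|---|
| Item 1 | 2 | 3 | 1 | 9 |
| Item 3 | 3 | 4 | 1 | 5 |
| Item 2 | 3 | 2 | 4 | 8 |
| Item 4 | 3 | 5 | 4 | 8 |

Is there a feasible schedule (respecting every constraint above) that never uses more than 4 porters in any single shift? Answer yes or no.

The minimum achievable peak is 5; 4 < 5, so no feasible schedule stays within the cap.

no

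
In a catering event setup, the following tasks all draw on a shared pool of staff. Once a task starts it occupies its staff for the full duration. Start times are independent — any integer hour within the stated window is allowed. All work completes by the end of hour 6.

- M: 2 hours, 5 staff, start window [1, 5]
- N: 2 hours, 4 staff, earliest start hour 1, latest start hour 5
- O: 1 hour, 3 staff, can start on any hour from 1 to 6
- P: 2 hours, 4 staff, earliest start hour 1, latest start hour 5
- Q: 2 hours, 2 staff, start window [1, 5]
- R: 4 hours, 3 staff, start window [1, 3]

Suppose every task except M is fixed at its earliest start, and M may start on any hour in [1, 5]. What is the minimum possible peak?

M@1: h1:21  h2:18  h3:3  h4:3  h5:0  h6:0 → peak 21
M@2: h1:16  h2:18  h3:8  h4:3  h5:0  h6:0 → peak 18
M@3: h1:16  h2:13  h3:8  h4:8  h5:0  h6:0 → peak 16
M@4: h1:16  h2:13  h3:3  h4:8  h5:5  h6:0 → peak 16
M@5: h1:16  h2:13  h3:3  h4:3  h5:5  h6:5 → peak 16
Best is M@3, peak 16.

16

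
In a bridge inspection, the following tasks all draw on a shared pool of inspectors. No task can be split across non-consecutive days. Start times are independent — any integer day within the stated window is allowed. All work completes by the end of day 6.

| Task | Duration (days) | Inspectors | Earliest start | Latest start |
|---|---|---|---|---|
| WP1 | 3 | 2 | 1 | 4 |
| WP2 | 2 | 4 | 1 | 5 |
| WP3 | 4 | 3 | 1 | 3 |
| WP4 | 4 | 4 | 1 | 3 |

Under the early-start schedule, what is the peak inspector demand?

13

Early-start schedule: WP1@1, WP2@1, WP3@1, WP4@1.
Load per day: day 1: 13, day 2: 13, day 3: 9, day 4: 7, day 5: 0, day 6: 0.
Peak is 13.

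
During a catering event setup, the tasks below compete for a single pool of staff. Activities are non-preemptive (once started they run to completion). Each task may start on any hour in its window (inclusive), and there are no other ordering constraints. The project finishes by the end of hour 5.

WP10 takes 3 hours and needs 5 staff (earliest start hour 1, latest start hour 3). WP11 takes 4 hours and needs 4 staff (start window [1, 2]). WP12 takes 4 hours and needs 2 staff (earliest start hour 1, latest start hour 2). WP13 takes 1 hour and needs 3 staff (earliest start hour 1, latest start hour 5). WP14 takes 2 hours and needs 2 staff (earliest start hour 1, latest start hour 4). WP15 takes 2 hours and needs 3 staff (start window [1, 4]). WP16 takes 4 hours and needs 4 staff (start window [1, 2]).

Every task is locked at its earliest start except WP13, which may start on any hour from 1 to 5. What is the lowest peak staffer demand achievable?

20

WP13@1: h1:23  h2:20  h3:15  h4:10  h5:0 → peak 23
WP13@2: h1:20  h2:23  h3:15  h4:10  h5:0 → peak 23
WP13@3: h1:20  h2:20  h3:18  h4:10  h5:0 → peak 20
WP13@4: h1:20  h2:20  h3:15  h4:13  h5:0 → peak 20
WP13@5: h1:20  h2:20  h3:15  h4:10  h5:3 → peak 20
Best is WP13@3, peak 20.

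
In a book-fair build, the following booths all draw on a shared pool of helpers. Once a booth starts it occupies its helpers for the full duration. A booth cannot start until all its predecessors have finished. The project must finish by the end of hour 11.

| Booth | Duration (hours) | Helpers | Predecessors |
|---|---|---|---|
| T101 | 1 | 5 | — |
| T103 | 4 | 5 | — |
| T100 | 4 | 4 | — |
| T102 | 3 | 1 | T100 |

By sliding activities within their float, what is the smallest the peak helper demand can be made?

Early-start (T101@1, T103@1, T100@1, T102@5) gives peak 14: h1:14  h2:9  h3:9  h4:9  h5:1  h6:1  h7:1  h8:0  h9:0  h10:0  h11:0.
Shift T103→6, T100→2, T102→6.
Schedule T101@1, T103@6, T100@2, T102@6: h1:5  h2:4  h3:4  h4:4  h5:4  h6:6  h7:6  h8:6  h9:5  h10:0  h11:0 — peak 6.

6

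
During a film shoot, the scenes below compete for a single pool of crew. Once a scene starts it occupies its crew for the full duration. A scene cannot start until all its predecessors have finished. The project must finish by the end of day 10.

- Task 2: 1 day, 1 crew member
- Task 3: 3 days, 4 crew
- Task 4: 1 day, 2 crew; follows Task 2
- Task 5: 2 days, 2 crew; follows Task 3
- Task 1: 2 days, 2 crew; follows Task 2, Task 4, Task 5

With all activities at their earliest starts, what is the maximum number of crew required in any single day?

Early-start schedule: Task 2@1, Task 3@1, Task 4@2, Task 5@4, Task 1@6.
Load per day: day 1: 5, day 2: 6, day 3: 4, day 4: 2, day 5: 2, day 6: 2, day 7: 2, day 8: 0, day 9: 0, day 10: 0.
Peak is 6.

6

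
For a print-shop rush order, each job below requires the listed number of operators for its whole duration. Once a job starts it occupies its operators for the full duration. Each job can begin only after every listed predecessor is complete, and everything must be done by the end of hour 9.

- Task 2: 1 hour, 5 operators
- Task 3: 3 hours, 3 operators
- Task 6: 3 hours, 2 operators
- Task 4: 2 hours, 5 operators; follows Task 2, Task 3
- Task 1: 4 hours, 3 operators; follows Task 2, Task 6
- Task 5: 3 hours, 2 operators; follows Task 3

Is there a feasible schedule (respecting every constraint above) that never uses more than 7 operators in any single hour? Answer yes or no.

Schedule Task 2@1, Task 3@2, Task 6@1, Task 4@8, Task 1@4, Task 5@5: h1:7  h2:5  h3:5  h4:6  h5:5  h6:5  h7:5  h8:5  h9:5 — peak 7 ≤ 7.

yes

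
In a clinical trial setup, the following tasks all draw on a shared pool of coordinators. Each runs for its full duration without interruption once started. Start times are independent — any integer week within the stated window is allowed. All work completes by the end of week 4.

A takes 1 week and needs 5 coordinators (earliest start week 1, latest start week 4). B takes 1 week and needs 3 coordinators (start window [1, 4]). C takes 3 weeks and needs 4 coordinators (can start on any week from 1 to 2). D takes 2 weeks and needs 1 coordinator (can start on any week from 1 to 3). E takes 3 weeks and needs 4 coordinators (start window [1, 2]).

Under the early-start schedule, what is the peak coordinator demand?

Early-start schedule: A@1, B@1, C@1, D@1, E@1.
Load per week: week 1: 17, week 2: 9, week 3: 8, week 4: 0.
Peak is 17.

17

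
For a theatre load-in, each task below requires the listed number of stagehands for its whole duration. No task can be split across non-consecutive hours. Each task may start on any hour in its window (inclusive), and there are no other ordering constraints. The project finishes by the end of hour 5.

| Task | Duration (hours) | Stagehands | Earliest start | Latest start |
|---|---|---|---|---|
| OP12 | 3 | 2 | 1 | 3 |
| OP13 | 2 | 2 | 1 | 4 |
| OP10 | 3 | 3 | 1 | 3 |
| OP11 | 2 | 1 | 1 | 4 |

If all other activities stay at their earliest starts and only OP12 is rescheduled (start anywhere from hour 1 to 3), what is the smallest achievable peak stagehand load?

6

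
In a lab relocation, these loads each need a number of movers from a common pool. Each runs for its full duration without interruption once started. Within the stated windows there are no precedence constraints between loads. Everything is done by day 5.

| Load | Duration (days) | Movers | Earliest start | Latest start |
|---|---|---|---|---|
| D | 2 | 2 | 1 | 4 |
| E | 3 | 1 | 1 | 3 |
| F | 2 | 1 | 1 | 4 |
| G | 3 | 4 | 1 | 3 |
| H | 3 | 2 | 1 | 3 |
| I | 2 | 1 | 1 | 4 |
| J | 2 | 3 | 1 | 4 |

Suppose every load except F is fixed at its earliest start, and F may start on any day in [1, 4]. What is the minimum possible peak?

F@1: d1:14  d2:14  d3:7  d4:0  d5:0 → peak 14
F@2: d1:13  d2:14  d3:8  d4:0  d5:0 → peak 14
F@3: d1:13  d2:13  d3:8  d4:1  d5:0 → peak 13
F@4: d1:13  d2:13  d3:7  d4:1  d5:1 → peak 13
Best is F@3, peak 13.

13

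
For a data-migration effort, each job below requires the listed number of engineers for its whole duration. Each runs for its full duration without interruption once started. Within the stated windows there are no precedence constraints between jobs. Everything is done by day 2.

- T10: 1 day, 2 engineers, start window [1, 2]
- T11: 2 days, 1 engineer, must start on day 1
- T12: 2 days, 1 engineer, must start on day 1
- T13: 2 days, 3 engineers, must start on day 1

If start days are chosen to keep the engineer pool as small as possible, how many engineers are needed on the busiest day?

Schedule T10@1, T11@1, T12@1, T13@1: d1:7  d2:5 — peak 7.
No arrangement of the 2 feasible schedules does better.

7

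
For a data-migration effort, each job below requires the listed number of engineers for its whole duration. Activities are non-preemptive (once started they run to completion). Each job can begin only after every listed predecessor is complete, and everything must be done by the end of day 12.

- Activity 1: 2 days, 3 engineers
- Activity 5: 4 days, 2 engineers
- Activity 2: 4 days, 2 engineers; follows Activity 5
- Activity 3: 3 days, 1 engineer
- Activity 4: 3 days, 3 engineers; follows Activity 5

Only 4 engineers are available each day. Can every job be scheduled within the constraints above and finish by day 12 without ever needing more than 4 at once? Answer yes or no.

The minimum achievable peak is 5; 4 < 5, so no feasible schedule stays within the cap.

no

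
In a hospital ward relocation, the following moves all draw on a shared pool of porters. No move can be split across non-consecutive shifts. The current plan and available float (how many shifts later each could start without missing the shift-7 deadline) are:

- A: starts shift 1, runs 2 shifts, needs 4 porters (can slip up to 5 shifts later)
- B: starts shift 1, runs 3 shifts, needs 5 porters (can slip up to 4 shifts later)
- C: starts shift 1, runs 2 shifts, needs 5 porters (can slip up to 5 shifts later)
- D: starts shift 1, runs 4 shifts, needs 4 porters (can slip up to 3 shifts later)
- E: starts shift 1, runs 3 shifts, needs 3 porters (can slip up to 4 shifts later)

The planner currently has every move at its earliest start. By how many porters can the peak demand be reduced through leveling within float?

12

Early-start peak: s1:21  s2:21  s3:12  s4:4  s5:0  s6:0  s7:0 ⇒ 21.
Leveled (A@1, B@1, C@6, D@4, E@3): s1:9  s2:9  s3:8  s4:7  s5:7  s6:9  s7:9 ⇒ 9.
Reduction 21 − 9 = 12.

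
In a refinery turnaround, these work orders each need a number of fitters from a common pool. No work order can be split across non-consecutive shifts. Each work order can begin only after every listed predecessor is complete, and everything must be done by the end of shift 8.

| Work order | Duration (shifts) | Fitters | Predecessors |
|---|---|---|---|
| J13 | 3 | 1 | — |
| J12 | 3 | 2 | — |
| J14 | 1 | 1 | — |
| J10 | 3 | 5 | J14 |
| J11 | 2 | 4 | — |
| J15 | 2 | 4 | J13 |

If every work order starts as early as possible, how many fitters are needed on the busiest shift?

12

Early-start schedule: J13@1, J12@1, J14@1, J10@2, J11@1, J15@4.
Load per shift: shift 1: 8, shift 2: 12, shift 3: 8, shift 4: 9, shift 5: 4, shift 6: 0, shift 7: 0, shift 8: 0.
Peak is 12.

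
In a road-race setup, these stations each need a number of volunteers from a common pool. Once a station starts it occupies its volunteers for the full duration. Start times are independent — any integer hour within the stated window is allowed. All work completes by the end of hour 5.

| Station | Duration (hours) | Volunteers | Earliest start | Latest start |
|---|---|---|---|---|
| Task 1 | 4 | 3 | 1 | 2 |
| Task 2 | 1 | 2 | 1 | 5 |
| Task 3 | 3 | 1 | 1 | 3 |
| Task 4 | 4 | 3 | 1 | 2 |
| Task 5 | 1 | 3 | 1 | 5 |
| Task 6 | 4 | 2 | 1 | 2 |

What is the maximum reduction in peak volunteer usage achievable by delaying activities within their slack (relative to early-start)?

5

Early-start peak: h1:14  h2:9  h3:9  h4:8  h5:0 ⇒ 14.
Leveled (Task 1@1, Task 2@1, Task 3@1, Task 4@1, Task 5@5, Task 6@2): h1:9  h2:9  h3:9  h4:8  h5:5 ⇒ 9.
Reduction 14 − 9 = 5.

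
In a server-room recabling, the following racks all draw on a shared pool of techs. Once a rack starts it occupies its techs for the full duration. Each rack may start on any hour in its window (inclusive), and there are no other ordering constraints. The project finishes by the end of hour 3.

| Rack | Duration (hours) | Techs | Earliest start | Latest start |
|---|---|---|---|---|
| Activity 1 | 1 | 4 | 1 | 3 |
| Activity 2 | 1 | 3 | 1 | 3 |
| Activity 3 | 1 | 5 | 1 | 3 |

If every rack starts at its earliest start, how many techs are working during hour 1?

At early start, hour 1 has: Activity 1, Activity 2, Activity 3.
Demand: 4 + 3 + 5 = 12.

12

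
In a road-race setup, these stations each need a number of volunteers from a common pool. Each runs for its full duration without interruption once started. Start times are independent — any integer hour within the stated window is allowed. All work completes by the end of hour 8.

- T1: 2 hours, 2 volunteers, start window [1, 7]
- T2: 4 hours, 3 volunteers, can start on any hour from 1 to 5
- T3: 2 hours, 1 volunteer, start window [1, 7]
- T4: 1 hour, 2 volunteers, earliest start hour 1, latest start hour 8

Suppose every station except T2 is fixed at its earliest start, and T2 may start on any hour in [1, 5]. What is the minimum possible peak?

T2@1: h1:8  h2:6  h3:3  h4:3  h5:0  h6:0  h7:0  h8:0 → peak 8
T2@2: h1:5  h2:6  h3:3  h4:3  h5:3  h6:0  h7:0  h8:0 → peak 6
T2@3: h1:5  h2:3  h3:3  h4:3  h5:3  h6:3  h7:0  h8:0 → peak 5
T2@4: h1:5  h2:3  h3:0  h4:3  h5:3  h6:3  h7:3  h8:0 → peak 5
T2@5: h1:5  h2:3  h3:0  h4:0  h5:3  h6:3  h7:3  h8:3 → peak 5
Best is T2@3, peak 5.

5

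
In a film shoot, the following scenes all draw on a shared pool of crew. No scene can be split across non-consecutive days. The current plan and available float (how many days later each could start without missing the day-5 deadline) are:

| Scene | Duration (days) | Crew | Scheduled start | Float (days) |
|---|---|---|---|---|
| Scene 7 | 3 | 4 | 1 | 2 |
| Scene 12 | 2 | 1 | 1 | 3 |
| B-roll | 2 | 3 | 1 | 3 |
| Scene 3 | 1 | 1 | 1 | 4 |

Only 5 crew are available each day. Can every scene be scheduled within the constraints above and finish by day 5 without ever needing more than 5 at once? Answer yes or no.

Schedule Scene 7@1, Scene 12@1, B-roll@4, Scene 3@3: d1:5  d2:5  d3:5  d4:3  d5:3 — peak 5 ≤ 5.

yes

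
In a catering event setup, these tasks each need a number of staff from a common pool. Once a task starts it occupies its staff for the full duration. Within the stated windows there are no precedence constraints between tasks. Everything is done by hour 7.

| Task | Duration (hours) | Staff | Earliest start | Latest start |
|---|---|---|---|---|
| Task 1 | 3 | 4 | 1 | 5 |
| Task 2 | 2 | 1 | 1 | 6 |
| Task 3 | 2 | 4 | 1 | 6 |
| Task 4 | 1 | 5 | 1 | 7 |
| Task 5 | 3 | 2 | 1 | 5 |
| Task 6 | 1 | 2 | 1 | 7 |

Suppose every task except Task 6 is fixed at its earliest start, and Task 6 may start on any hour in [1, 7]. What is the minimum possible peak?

Task 6@1: h1:18  h2:11  h3:6  h4:0  h5:0  h6:0  h7:0 → peak 18
Task 6@2: h1:16  h2:13  h3:6  h4:0  h5:0  h6:0  h7:0 → peak 16
Task 6@3: h1:16  h2:11  h3:8  h4:0  h5:0  h6:0  h7:0 → peak 16
Task 6@4: h1:16  h2:11  h3:6  h4:2  h5:0  h6:0  h7:0 → peak 16
Task 6@5: h1:16  h2:11  h3:6  h4:0  h5:2  h6:0  h7:0 → peak 16
Task 6@6: h1:16  h2:11  h3:6  h4:0  h5:0  h6:2  h7:0 → peak 16
Task 6@7: h1:16  h2:11  h3:6  h4:0  h5:0  h6:0  h7:2 → peak 16
Best is Task 6@2, peak 16.

16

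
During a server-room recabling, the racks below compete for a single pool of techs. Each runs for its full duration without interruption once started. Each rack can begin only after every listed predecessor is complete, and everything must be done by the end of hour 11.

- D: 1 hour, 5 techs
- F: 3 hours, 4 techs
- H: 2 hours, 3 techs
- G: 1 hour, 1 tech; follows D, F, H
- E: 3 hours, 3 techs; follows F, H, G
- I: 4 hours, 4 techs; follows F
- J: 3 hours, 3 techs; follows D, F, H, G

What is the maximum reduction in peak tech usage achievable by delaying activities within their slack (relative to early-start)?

5

Early-start peak: h1:12  h2:7  h3:4  h4:5  h5:10  h6:10  h7:10  h8:0  h9:0  h10:0  h11:0 ⇒ 12.
Leveled (D@1, F@2, H@2, G@5, E@6, I@5, J@9): h1:5  h2:7  h3:7  h4:4  h5:5  h6:7  h7:7  h8:7  h9:3  h10:3  h11:3 ⇒ 7.
Reduction 12 − 7 = 5.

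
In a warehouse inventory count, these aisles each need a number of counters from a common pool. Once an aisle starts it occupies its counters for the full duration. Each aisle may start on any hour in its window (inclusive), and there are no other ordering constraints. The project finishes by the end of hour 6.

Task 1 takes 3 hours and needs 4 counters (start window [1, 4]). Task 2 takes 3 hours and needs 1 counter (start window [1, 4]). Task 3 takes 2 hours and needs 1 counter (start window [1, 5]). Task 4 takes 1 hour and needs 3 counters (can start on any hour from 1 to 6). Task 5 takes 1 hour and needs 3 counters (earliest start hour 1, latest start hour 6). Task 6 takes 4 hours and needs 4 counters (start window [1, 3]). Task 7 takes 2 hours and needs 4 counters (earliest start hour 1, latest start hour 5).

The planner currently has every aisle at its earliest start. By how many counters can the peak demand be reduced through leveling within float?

11

Early-start peak: h1:20  h2:14  h3:9  h4:4  h5:0  h6:0 ⇒ 20.
Leveled (Task 1@1, Task 2@1, Task 3@1, Task 4@1, Task 5@2, Task 6@3, Task 7@4): h1:9  h2:9  h3:9  h4:8  h5:8  h6:4 ⇒ 9.
Reduction 20 − 9 = 11.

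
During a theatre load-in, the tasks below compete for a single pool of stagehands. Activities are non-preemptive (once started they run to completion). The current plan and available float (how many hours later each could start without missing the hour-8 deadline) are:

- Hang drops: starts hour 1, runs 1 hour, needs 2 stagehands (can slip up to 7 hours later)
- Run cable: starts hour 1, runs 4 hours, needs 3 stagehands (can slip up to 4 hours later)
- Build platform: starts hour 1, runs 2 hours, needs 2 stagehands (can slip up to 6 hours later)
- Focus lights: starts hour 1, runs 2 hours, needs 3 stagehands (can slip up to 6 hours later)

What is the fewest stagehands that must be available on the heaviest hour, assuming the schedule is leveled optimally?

4

Early-start (Hang drops@1, Run cable@1, Build platform@1, Focus lights@1) gives peak 10: h1:10  h2:8  h3:3  h4:3  h5:0  h6:0  h7:0  h8:0.
Shift Run cable→3, Focus lights→7.
Schedule Hang drops@1, Run cable@3, Build platform@1, Focus lights@7: h1:4  h2:2  h3:3  h4:3  h5:3  h6:3  h7:3  h8:3 — peak 4.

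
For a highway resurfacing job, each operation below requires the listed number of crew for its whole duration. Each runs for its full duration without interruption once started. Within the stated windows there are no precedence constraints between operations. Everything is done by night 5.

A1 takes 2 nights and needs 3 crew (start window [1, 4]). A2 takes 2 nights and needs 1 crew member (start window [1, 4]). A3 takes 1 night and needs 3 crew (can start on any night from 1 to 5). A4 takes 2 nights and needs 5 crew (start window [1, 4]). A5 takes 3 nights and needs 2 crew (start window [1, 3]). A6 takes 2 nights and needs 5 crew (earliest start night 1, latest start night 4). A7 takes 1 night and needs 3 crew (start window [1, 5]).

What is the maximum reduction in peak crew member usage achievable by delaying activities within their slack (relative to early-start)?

14

Early-start peak: n1:22  n2:16  n3:2  n4:0  n5:0 ⇒ 22.
Leveled (A1@1, A2@3, A3@5, A4@1, A5@3, A6@3, A7@5): n1:8  n2:8  n3:8  n4:8  n5:8 ⇒ 8.
Reduction 22 − 8 = 14.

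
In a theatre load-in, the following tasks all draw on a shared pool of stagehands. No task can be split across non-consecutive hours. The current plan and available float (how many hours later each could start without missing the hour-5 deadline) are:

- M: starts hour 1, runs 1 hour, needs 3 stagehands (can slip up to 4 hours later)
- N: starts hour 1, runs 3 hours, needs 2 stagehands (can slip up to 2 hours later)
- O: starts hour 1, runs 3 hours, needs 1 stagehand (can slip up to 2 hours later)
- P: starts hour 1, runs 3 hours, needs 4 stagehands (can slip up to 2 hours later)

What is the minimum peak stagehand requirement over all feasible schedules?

Early-start (M@1, N@1, O@1, P@1) gives peak 10: h1:10  h2:7  h3:7  h4:0  h5:0.
Shift P→2.
Schedule M@1, N@1, O@1, P@2: h1:6  h2:7  h3:7  h4:4  h5:0 — peak 7.

7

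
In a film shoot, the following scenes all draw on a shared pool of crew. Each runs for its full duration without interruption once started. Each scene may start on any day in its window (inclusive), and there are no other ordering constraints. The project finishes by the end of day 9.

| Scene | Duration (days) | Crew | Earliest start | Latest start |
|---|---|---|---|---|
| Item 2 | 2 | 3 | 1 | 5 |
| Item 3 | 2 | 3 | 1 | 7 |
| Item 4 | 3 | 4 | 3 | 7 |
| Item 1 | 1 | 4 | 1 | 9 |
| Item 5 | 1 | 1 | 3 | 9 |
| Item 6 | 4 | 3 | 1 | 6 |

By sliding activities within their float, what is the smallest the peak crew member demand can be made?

6

Early-start (Item 2@1, Item 3@1, Item 4@3, Item 1@1, Item 5@3, Item 6@1) gives peak 13: d1:13  d2:9  d3:8  d4:7  d5:4  d6:0  d7:0  d8:0  d9:0.
Shift Item 3→3, Item 4→5, Item 1→8, Item 5→5.
Schedule Item 2@1, Item 3@3, Item 4@5, Item 1@8, Item 5@5, Item 6@1: d1:6  d2:6  d3:6  d4:6  d5:5  d6:4  d7:4  d8:4  d9:0 — peak 6.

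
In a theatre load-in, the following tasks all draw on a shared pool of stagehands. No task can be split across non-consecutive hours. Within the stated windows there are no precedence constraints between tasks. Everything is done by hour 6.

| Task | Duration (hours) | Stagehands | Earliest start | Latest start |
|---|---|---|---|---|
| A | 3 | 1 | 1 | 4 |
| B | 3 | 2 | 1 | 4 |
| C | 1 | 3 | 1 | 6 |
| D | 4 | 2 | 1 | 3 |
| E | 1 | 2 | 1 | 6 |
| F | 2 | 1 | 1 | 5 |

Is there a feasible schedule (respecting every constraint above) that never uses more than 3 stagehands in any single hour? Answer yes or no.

Total stagehand-hours = 24; over 6 hours the average is 24/6 > 3, so some hour must exceed 3.

no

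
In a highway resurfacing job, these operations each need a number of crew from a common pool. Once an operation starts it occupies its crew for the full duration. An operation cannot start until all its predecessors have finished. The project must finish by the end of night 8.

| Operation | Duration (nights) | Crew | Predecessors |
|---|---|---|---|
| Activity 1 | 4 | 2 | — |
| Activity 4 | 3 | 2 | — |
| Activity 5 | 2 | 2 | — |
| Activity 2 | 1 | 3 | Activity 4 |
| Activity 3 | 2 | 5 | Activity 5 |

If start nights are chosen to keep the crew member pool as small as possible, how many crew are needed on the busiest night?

5

Early-start (Activity 1@1, Activity 4@1, Activity 5@1, Activity 2@4, Activity 3@3) gives peak 10: n1:6  n2:6  n3:9  n4:10  n5:0  n6:0  n7:0  n8:0.
Shift Activity 5→4, Activity 2→5, Activity 3→6.
Schedule Activity 1@1, Activity 4@1, Activity 5@4, Activity 2@5, Activity 3@6: n1:4  n2:4  n3:4  n4:4  n5:5  n6:5  n7:5  n8:0 — peak 5.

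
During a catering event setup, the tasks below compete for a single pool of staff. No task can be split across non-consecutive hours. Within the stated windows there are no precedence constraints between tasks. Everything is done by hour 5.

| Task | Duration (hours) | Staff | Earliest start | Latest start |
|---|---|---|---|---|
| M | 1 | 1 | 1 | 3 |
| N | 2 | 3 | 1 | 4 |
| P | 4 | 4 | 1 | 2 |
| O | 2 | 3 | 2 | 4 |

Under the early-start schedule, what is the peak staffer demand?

Early-start schedule: M@1, N@1, P@1, O@2.
Load per hour: hour 1: 8, hour 2: 10, hour 3: 7, hour 4: 4, hour 5: 0.
Peak is 10.

10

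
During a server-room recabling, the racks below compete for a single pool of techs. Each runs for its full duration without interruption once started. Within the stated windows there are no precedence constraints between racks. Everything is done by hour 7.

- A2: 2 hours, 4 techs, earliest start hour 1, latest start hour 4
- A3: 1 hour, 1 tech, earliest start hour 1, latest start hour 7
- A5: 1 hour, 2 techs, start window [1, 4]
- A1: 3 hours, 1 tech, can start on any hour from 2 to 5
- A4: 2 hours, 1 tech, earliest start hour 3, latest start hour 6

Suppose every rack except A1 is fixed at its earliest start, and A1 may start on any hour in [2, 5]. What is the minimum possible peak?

A1@2: h1:7  h2:5  h3:2  h4:2  h5:0  h6:0  h7:0 → peak 7
A1@3: h1:7  h2:4  h3:2  h4:2  h5:1  h6:0  h7:0 → peak 7
A1@4: h1:7  h2:4  h3:1  h4:2  h5:1  h6:1  h7:0 → peak 7
A1@5: h1:7  h2:4  h3:1  h4:1  h5:1  h6:1  h7:1 → peak 7
Best is A1@2, peak 7.

7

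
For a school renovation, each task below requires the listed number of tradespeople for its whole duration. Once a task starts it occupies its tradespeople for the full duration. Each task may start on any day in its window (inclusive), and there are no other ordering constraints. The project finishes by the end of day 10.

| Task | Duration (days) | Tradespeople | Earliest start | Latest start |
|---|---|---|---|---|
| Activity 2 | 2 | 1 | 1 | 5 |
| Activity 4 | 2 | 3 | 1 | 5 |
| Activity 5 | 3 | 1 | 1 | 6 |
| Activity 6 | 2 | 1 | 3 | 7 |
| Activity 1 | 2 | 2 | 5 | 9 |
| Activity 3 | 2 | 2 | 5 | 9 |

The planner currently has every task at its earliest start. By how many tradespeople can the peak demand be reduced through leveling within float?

Early-start peak: d1:5  d2:5  d3:2  d4:1  d5:4  d6:4  d7:0  d8:0  d9:0  d10:0 ⇒ 5.
Leveled (Activity 2@1, Activity 4@3, Activity 5@5, Activity 6@5, Activity 1@7, Activity 3@9): d1:1  d2:1  d3:3  d4:3  d5:2  d6:2  d7:3  d8:2  d9:2  d10:2 ⇒ 3.
Reduction 5 − 3 = 2.

2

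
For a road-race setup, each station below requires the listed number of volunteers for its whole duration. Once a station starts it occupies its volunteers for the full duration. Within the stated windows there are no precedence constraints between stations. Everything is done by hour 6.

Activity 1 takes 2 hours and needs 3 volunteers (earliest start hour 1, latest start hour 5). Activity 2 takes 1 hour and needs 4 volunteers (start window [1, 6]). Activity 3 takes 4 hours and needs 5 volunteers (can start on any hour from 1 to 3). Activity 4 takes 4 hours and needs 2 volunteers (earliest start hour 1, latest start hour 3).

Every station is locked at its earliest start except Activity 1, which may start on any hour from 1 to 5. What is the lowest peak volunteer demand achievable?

11

Activity 1@1: h1:14  h2:10  h3:7  h4:7  h5:0  h6:0 → peak 14
Activity 1@2: h1:11  h2:10  h3:10  h4:7  h5:0  h6:0 → peak 11
Activity 1@3: h1:11  h2:7  h3:10  h4:10  h5:0  h6:0 → peak 11
Activity 1@4: h1:11  h2:7  h3:7  h4:10  h5:3  h6:0 → peak 11
Activity 1@5: h1:11  h2:7  h3:7  h4:7  h5:3  h6:3 → peak 11
Best is Activity 1@2, peak 11.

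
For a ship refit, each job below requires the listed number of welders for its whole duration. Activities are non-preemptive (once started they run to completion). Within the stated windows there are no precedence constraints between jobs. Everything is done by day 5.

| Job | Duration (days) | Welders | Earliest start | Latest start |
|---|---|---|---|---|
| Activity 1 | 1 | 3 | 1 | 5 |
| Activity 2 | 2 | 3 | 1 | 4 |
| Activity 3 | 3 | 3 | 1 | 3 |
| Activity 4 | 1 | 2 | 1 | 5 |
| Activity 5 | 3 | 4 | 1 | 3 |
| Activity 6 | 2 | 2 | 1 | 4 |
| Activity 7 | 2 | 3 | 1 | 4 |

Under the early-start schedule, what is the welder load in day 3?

7

At early start, day 3 has: Activity 3, Activity 5.
Demand: 3 + 4 = 7.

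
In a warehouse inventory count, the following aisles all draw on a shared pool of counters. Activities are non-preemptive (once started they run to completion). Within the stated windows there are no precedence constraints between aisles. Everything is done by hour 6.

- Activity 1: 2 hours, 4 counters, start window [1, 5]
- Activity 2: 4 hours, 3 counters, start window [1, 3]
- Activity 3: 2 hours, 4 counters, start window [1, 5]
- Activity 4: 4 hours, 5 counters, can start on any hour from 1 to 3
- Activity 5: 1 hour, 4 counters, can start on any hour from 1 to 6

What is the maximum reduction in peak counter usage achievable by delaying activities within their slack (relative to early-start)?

Early-start peak: h1:20  h2:16  h3:8  h4:8  h5:0  h6:0 ⇒ 20.
Leveled (Activity 1@1, Activity 2@1, Activity 3@1, Activity 4@3, Activity 5@5): h1:11  h2:11  h3:8  h4:8  h5:9  h6:5 ⇒ 11.
Reduction 20 − 11 = 9.

9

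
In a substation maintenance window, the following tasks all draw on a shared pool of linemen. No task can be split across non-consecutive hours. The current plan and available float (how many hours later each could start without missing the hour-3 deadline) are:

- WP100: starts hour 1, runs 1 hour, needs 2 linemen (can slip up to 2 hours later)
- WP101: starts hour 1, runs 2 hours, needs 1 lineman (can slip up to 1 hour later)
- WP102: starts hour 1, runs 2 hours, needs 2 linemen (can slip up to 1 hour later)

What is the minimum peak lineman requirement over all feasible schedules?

3

Early-start (WP100@1, WP101@1, WP102@1) gives peak 5: h1:5  h2:3  h3:0.
Shift WP102→2.
Schedule WP100@1, WP101@1, WP102@2: h1:3  h2:3  h3:2 — peak 3.
Total lineman-hours = 8 over 3 hours ⇒ peak ≥ ⌈8/3⌉ = 3, so 3 is optimal.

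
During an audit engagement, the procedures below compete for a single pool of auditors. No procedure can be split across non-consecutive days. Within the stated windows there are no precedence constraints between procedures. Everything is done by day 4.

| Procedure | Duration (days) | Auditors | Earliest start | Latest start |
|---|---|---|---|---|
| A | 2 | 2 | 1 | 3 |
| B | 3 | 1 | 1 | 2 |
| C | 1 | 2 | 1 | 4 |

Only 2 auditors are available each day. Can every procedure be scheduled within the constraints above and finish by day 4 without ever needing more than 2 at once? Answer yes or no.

Total auditor-days = 9; over 4 days the average is 9/4 > 2, so some day must exceed 2.

no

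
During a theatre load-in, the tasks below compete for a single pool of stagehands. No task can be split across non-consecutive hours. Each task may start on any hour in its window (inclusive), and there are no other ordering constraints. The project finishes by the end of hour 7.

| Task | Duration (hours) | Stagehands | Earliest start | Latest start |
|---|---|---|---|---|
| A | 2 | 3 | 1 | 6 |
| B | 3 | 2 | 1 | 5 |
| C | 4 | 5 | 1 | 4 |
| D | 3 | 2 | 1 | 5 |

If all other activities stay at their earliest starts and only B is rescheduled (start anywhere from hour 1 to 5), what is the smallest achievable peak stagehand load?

10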